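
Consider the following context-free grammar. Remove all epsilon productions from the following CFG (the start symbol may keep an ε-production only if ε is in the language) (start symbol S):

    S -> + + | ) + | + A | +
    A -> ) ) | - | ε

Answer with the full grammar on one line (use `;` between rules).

S -> + + | ) + | + A | +; A -> ) ) | -

The nullable symbols are {A}.
ε ∉ L(G), so no ε-production is kept.
Expand every rule over subsets of its nullable positions: S → + A gives + A | +.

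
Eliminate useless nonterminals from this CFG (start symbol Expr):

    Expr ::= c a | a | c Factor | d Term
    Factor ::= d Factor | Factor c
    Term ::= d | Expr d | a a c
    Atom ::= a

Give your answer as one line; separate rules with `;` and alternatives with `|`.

Expr ::= c a | a | d Term; Term ::= d | Expr d | a a c

Generating nonterminals: {Atom, Expr, Term}.
Reachable from Expr after that: {Expr, Term}.
Removed useless symbols: {Atom, Factor} and every production mentioning them.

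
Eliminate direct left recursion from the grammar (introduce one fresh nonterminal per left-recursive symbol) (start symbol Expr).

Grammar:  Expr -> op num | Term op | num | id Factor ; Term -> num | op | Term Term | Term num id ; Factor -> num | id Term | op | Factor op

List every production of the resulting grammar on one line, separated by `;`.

Expr -> op num | Term op | num | id Factor; Term -> num Term1 | op Term1; Factor -> num Factor1 | id Term Factor1 | op Factor1; Term1 -> Term Term1 | num id Term1 | ε; Factor1 -> op Factor1 | ε

Left recursion appears on Term, Factor.
For Term: α = {Term, num id}, β = {num, op}. Rewrite as Term → β Term1 and Term1 → α Term1 | ε.
For Factor: α = {op}, β = {num, id Term, op}. Rewrite as Factor → β Factor1 and Factor1 → α Factor1 | ε.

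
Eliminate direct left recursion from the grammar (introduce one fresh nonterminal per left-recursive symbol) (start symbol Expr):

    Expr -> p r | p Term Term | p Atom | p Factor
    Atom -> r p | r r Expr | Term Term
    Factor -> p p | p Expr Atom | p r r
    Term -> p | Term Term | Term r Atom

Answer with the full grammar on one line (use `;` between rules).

Expr -> p r | p Term Term | p Atom | p Factor; Atom -> r p | r r Expr | Term Term; Factor -> p p | p Expr Atom | p r r; Term -> p Term1; Term1 -> Term Term1 | r Atom Term1 | ε

Left recursion appears on Term.
For Term: α = {Term, r Atom}, β = {p}. Rewrite as Term → β Term1 and Term1 → α Term1 | ε.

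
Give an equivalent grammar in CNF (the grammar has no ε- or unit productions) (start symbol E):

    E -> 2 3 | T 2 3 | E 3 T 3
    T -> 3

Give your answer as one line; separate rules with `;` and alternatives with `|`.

Introduce a nonterminal for each terminal appearing in a rule of length ≥ 2: X1 → 2, X2 → 3.
Binarize each right-hand side of length ≥ 3 by chaining fresh nonterminals (Y1, Y2, …): affected rules were E → T X1 X2; E → E X2 T X2.

E -> X1 X2 | T Y1 | E Y2; T -> 3; X1 -> 2; X2 -> 3; Y1 -> X1 X2; Y2 -> X2 Y3; Y3 -> T X2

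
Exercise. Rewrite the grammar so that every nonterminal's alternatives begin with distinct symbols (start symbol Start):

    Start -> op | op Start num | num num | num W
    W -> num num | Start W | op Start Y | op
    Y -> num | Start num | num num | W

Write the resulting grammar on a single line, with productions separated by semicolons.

Start -> op Start1 | num Start2; W -> num num | Start W | op W1; Y -> Start num | W | num Y1; Start1 -> ε | Start num; Start2 -> num | W; W1 -> Start Y | ε; Y1 -> ε | num

Start has alternatives sharing prefix 'op': factor to Start → op Start1 with Start1 → ε | Start num.
Start has alternatives sharing prefix 'num': factor to Start → num Start2 with Start2 → num | W.
W has alternatives sharing prefix 'op': factor to W → op W1 with W1 → Start Y | ε.
Y has alternatives sharing prefix 'num': factor to Y → num Y1 with Y1 → ε | num.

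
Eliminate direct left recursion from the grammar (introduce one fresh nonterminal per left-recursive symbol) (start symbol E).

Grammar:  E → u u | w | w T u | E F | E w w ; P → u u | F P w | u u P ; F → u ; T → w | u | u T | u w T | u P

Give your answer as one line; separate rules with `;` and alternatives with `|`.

E → u u E' | w E' | w T u E'; P → u u | F P w | u u P; F → u; T → w | u | u T | u w T | u P; E' → F E' | w w E' | ε

E is directly left-recursive.
For E: α = {F, w w}, β = {u u, w, w T u}. Rewrite as E → β E' and E' → α E' | ε.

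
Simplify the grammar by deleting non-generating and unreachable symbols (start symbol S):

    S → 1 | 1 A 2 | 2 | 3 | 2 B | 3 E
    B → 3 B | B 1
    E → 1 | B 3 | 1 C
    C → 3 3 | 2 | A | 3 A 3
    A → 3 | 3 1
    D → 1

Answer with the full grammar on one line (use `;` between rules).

S → 1 | 1 A 2 | 2 | 3 | 3 E; E → 1 | 1 C; C → 3 3 | 2 | A | 3 A 3; A → 3 | 3 1

Generating nonterminals: {A, C, D, E, S}.
Reachable from S after that: {A, C, E, S}.
Removed useless symbols: {B, D} and every production mentioning them.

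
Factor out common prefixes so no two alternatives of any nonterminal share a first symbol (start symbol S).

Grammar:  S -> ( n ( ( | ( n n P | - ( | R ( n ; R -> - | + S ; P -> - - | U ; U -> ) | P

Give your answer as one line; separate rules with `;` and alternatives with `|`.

S has alternatives sharing prefix '( n': factor to S → ( n S' with S' → ( ( | n P.

S -> - ( | R ( n | ( n S'; R -> - | + S; P -> - - | U; U -> ) | P; S' -> ( ( | n P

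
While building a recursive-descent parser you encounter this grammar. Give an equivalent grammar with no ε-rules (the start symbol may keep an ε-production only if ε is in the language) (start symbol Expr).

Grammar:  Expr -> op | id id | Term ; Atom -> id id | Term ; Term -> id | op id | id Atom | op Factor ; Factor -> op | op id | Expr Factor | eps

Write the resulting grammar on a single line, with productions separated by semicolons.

Expr -> op | id id | Term; Atom -> id id | Term; Term -> id | op id | id Atom | op Factor | op; Factor -> op | op id | Expr Factor | Expr

Nullable nonterminals: {Factor}.
ε ∉ L(G), so no ε-production is kept.
Expand every rule over subsets of its nullable positions: Term → op Factor gives op Factor | op. Factor → Expr Factor gives Expr Factor | Expr.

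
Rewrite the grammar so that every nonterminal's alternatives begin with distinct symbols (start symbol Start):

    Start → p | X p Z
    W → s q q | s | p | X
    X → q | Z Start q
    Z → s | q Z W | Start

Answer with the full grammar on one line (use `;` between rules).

Start → p | X p Z; W → p | X | s W1; X → q | Z Start q; Z → s | q Z W | Start; W1 → q q | ε

W has alternatives sharing prefix 's': factor to W → s W1 with W1 → q q | ε.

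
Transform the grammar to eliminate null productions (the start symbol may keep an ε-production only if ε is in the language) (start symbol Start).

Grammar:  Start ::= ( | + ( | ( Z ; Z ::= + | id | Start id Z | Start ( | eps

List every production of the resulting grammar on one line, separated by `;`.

Start ::= ( | + ( | ( Z; Z ::= + | id | Start id Z | Start id | Start (

Nullable set = {Z}.
ε ∉ L(G), so no ε-production is kept.
Add the nullable-subset variants: Z → Start id Z gives Start id Z | Start id.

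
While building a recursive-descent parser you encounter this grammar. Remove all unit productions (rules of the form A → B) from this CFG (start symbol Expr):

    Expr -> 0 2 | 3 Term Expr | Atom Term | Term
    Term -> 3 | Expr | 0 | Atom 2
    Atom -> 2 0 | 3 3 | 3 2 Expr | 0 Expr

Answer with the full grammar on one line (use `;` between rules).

Unit pairs: Expr ⇒* {Term}; Term ⇒* {Expr}.
For every A with A ⇒* B via unit rules, add B's non-unit alternatives to A; then delete every rule of the form X → Y.

Expr -> 3 | 0 | Atom 2 | 0 2 | 3 Term Expr | Atom Term; Term -> 3 | 0 | Atom 2 | 0 2 | 3 Term Expr | Atom Term; Atom -> 2 0 | 3 3 | 3 2 Expr | 0 Expr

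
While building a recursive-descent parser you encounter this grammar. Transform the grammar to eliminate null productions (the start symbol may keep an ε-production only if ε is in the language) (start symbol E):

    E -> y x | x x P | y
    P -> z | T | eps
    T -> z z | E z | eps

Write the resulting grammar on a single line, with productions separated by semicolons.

Nullable nonterminals: {P, T}.
ε ∉ L(G), so no ε-production is kept.
Add the nullable-subset variants: E → x x P gives x x P | x x.

E -> y x | x x P | x x | y; P -> z | T; T -> z z | E z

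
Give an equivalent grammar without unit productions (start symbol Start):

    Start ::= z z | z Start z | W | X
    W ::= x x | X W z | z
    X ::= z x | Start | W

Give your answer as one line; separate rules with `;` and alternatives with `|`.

Unit pairs: Start ⇒* {W, X}; X ⇒* {Start, W}.
Replace each nonterminal's rules with the union of the non-unit rules of every nonterminal it unit-derives.

Start ::= z z | z Start z | z x | x x | X W z | z; W ::= x x | X W z | z; X ::= z z | z Start z | z x | x x | X W z | z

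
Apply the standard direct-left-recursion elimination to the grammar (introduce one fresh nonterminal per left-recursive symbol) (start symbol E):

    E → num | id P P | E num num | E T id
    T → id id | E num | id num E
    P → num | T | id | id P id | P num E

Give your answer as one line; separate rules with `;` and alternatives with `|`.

E → num E' | id P P E'; T → id id | E num | id num E; P → num P' | T P' | id P' | id P id P'; E' → num num E' | T id E' | eps; P' → num E P' | eps

Left recursion appears on E, P.
For E: α = {num num, T id}, β = {num, id P P}. Rewrite as E → β E' and E' → α E' | ε.
For P: α = {num E}, β = {num, T, id, id P id}. Rewrite as P → β P' and P' → α P' | ε.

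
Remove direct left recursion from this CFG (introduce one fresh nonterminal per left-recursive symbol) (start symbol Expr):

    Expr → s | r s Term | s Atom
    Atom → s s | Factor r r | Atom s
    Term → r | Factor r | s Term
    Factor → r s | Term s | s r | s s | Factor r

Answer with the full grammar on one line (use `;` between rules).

Expr → s | r s Term | s Atom; Atom → s s Atom1 | Factor r r Atom1; Term → r | Factor r | s Term; Factor → r s Factor1 | Term s Factor1 | s r Factor1 | s s Factor1; Atom1 → s Atom1 | ε; Factor1 → r Factor1 | ε

Atom, Factor are directly left-recursive.
For Atom: α = {s}, β = {s s, Factor r r}. Rewrite as Atom → β Atom1 and Atom1 → α Atom1 | ε.
For Factor: α = {r}, β = {r s, Term s, s r, s s}. Rewrite as Factor → β Factor1 and Factor1 → α Factor1 | ε.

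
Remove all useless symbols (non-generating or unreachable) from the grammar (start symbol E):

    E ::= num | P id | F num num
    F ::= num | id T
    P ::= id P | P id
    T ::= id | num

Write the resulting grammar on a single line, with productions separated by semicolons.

Generating nonterminals: {E, F, T}.
Reachable from E after that: {E, F, T}.
Removed useless symbols: {P} and every production mentioning them.

E ::= num | F num num; F ::= num | id T; T ::= id | num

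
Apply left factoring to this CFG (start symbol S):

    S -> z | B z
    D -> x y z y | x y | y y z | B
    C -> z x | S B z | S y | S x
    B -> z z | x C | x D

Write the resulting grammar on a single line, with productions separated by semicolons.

D has alternatives sharing prefix 'x y': factor to D → x y D' with D' → z y | ε.
C has alternatives sharing prefix 'S': factor to C → S C' with C' → B z | y | x.
B has alternatives sharing prefix 'x': factor to B → x B' with B' → C | D.

S -> z | B z; D -> y y z | B | x y D'; C -> z x | S C'; B -> z z | x B'; D' -> z y | ε; C' -> B z | y | x; B' -> C | D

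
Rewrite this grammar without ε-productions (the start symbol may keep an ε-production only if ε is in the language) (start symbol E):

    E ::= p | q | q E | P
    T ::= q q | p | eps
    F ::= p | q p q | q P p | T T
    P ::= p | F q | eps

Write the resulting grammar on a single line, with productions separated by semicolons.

E ::= p | q | q E | P | ε; T ::= q q | p; F ::= p | q p q | q P p | q p | T T | T; P ::= p | F q | q

Nullable set = {E, F, P, T}.
ε ∈ L(G) since E is nullable, so keep E → ε.
Expand every rule over subsets of its nullable positions: F → q P p gives q P p | q p. F → T T gives T T | T. P → F q gives F q | q.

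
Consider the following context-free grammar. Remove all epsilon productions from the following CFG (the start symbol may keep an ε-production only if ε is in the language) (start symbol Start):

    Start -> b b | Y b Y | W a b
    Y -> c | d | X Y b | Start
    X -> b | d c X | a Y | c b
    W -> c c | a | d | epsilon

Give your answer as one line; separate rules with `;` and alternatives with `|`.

Start -> b b | Y b Y | W a b | a b; Y -> c | d | X Y b | Start; X -> b | d c X | a Y | c b; W -> c c | a | d

The nullable symbols are {W}.
ε ∉ L(G), so no ε-production is kept.
Expand every rule over subsets of its nullable positions: Start → W a b gives W a b | a b.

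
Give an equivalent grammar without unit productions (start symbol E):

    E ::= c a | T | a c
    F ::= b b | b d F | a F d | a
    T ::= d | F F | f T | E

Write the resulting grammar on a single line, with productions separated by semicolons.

E ::= c a | a c | d | F F | f T; F ::= b b | b d F | a F d | a; T ::= c a | a c | d | F F | f T

Unit pairs: E ⇒* {T}; T ⇒* {E}.
For every A with A ⇒* B via unit rules, add B's non-unit alternatives to A; then delete every rule of the form X → Y.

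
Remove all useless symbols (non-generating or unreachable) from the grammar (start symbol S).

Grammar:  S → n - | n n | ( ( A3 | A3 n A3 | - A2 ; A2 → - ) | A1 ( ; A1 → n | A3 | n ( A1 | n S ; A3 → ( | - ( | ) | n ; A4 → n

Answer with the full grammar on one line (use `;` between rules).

Generating nonterminals: {A1, A2, A3, A4, S}.
Reachable from S after that: {A1, A2, A3, S}.
Removed useless symbols: {A4} and every production mentioning them.

S → n - | n n | ( ( A3 | A3 n A3 | - A2; A2 → - ) | A1 (; A1 → n | A3 | n ( A1 | n S; A3 → ( | - ( | ) | n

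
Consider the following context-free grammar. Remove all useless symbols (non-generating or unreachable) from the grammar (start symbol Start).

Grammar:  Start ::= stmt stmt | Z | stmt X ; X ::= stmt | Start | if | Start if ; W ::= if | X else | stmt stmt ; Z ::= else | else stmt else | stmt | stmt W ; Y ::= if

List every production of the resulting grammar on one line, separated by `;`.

Generating nonterminals: {Start, W, X, Y, Z}.
Reachable from Start after that: {Start, W, X, Z}.
Removed useless symbols: {Y} and every production mentioning them.

Start ::= stmt stmt | Z | stmt X; X ::= stmt | Start | if | Start if; W ::= if | X else | stmt stmt; Z ::= else | else stmt else | stmt | stmt W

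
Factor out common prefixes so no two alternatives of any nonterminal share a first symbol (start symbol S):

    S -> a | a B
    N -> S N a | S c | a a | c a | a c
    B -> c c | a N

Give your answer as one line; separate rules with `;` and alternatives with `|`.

S has alternatives sharing prefix 'a': factor to S → a S' with S' → ε | B.
N has alternatives sharing prefix 'S': factor to N → S N' with N' → N a | c.
N has alternatives sharing prefix 'a': factor to N → a N'' with N'' → a | c.

S -> a S'; N -> c a | S N' | a N''; B -> c c | a N; S' -> ε | B; N' -> N a | c; N'' -> a | c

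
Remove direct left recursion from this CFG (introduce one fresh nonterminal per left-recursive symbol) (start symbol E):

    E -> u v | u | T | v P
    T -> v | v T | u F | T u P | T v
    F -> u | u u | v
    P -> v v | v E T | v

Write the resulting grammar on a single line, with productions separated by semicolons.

E -> u v | u | T | v P; T -> v T' | v T T' | u F T'; F -> u | u u | v; P -> v v | v E T | v; T' -> u P T' | v T' | epsilon

Directly left-recursive nonterminal: T.
For T: α = {u P, v}, β = {v, v T, u F}. Rewrite as T → β T' and T' → α T' | ε.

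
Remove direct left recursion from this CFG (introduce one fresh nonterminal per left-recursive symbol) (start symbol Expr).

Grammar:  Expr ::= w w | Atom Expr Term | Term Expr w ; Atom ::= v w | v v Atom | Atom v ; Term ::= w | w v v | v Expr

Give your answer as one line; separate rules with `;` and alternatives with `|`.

Expr ::= w w | Atom Expr Term | Term Expr w; Atom ::= v w Atom1 | v v Atom Atom1; Term ::= w | w v v | v Expr; Atom1 ::= v Atom1 | ε

Atom is directly left-recursive.
For Atom: α = {v}, β = {v w, v v Atom}. Rewrite as Atom → β Atom1 and Atom1 → α Atom1 | ε.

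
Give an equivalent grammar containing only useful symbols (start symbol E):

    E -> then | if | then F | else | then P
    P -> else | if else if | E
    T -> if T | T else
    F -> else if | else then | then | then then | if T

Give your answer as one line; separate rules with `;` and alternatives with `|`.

E -> then | if | then F | else | then P; P -> else | if else if | E; F -> else if | else then | then | then then

Generating nonterminals: {E, F, P}.
Reachable from E after that: {E, F, P}.
Removed useless symbols: {T} and every production mentioning them.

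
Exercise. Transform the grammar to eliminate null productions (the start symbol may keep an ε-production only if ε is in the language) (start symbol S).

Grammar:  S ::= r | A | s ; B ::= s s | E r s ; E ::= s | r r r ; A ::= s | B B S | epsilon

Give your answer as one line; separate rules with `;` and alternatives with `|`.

S ::= r | A | s | epsilon; B ::= s s | E r s; E ::= s | r r r; A ::= s | B B S | B B

Nullable nonterminals: {A, S}.
ε ∈ L(G) since S is nullable, so keep S → ε.
Add the nullable-subset variants: A → B B S gives B B S | B B.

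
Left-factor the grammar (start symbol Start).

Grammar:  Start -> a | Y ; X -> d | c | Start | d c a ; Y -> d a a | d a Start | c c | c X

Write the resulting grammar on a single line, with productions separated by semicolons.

Start -> a | Y; X -> c | Start | d X1; Y -> d a Y1 | c Y2; X1 -> ε | c a; Y1 -> a | Start; Y2 -> c | X

X has alternatives sharing prefix 'd': factor to X → d X1 with X1 → ε | c a.
Y has alternatives sharing prefix 'd a': factor to Y → d a Y1 with Y1 → a | Start.
Y has alternatives sharing prefix 'c': factor to Y → c Y2 with Y2 → c | X.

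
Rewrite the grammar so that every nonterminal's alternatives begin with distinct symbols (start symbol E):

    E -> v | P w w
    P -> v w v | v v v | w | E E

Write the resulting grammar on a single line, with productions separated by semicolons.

P has alternatives sharing prefix 'v': factor to P → v P' with P' → w v | v v.

E -> v | P w w; P -> w | E E | v P'; P' -> w v | v v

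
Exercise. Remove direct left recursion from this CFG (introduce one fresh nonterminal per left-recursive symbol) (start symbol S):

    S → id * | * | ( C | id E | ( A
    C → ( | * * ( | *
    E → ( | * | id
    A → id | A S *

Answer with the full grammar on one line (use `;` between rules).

Directly left-recursive nonterminal: A.
For A: α = {S *}, β = {id}. Rewrite as A → β A' and A' → α A' | ε.

S → id * | * | ( C | id E | ( A; C → ( | * * ( | *; E → ( | * | id; A → id A'; A' → S * A' | ε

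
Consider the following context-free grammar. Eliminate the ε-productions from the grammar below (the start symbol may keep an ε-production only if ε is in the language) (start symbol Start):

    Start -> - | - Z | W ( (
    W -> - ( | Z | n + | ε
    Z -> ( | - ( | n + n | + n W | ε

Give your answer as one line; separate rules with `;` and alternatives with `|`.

Start -> - | - Z | W ( ( | ( (; W -> - ( | Z | n +; Z -> ( | - ( | n + n | + n W | + n

Nullable nonterminals: {W, Z}.
ε ∉ L(G), so no ε-production is kept.
For each production, add variants omitting each subset of nullable occurrences: Start → W ( ( gives W ( ( | ( (. Z → + n W gives + n W | + n.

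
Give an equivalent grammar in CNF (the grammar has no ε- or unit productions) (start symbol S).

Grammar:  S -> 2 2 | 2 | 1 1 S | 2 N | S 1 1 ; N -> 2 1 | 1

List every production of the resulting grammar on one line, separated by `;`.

Introduce a nonterminal for each terminal appearing in a rule of length ≥ 2: X1 → 2, X2 → 1.
Binarize each right-hand side of length ≥ 3 by chaining fresh nonterminals (Y1, Y2, …): affected rules were S → X2 X2 S; S → S X2 X2.

S -> X1 X1 | 2 | X2 Y1 | X1 N | S Y2; N -> X1 X2 | 1; X1 -> 2; X2 -> 1; Y1 -> X2 S; Y2 -> X2 X2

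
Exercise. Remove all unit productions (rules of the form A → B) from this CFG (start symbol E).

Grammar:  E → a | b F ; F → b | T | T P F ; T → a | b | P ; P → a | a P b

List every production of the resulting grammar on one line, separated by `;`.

E → a | b F; F → b | T P F | a | a P b; T → a | a P b | b; P → a | a P b

Unit pairs: F ⇒* {P, T}; T ⇒* {P}.
For every A with A ⇒* B via unit rules, add B's non-unit alternatives to A; then delete every rule of the form X → Y.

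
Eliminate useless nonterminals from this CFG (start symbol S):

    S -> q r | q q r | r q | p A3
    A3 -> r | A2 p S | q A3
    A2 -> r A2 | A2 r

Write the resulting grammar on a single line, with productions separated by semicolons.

S -> q r | q q r | r q | p A3; A3 -> r | q A3

Generating nonterminals: {A3, S}.
Reachable from S after that: {A3, S}.
Removed useless symbols: {A2} and every production mentioning them.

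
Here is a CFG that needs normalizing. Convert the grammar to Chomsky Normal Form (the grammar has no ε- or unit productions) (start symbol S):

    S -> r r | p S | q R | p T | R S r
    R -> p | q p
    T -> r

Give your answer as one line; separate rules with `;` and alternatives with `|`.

Introduce a nonterminal for each terminal appearing in a rule of length ≥ 2: X1 → r, X2 → p, X3 → q.
Binarize each right-hand side of length ≥ 3 by chaining fresh nonterminals (Y1, Y2, …): affected rules were S → R S X1.

S -> X1 X1 | X2 S | X3 R | X2 T | R Y1; R -> p | X3 X2; T -> r; X1 -> r; X2 -> p; X3 -> q; Y1 -> S X1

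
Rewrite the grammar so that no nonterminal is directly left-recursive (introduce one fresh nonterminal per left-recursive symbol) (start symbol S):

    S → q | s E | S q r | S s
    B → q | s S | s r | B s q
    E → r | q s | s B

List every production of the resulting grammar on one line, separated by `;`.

S → q S' | s E S'; B → q B' | s S B' | s r B'; E → r | q s | s B; S' → q r S' | s S' | ε; B' → s q B' | ε

S, B are directly left-recursive.
For S: α = {q r, s}, β = {q, s E}. Rewrite as S → β S' and S' → α S' | ε.
For B: α = {s q}, β = {q, s S, s r}. Rewrite as B → β B' and B' → α B' | ε.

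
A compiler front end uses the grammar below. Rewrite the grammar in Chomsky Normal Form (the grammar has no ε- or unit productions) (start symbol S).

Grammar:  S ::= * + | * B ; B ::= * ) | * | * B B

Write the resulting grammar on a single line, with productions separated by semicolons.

Introduce a nonterminal for each terminal appearing in a rule of length ≥ 2: X1 → *, X2 → +, X3 → ).
Binarize each right-hand side of length ≥ 3 by chaining fresh nonterminals (Y1, Y2, …): affected rules were B → X1 B B.

S ::= X1 X2 | X1 B; B ::= X1 X3 | * | X1 Y1; X1 ::= *; X2 ::= +; X3 ::= ); Y1 ::= B B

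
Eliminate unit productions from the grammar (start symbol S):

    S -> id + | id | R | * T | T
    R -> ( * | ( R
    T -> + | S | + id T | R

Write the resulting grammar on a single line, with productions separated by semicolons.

Unit pairs: S ⇒* {R, T}; T ⇒* {R, S}.
Replace each nonterminal's rules with the union of the non-unit rules of every nonterminal it unit-derives.

S -> id + | id | * T | ( * | ( R | + | + id T; R -> ( * | ( R; T -> id + | id | * T | ( * | ( R | + | + id T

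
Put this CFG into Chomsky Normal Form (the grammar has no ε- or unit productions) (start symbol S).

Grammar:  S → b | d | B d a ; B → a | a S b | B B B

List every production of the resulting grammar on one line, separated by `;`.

S → b | d | B Y1; B → a | X2 Y2 | B Y3; X1 → d; X2 → a; X3 → b; Y1 → X1 X2; Y2 → S X3; Y3 → B B

Introduce a nonterminal for each terminal appearing in a rule of length ≥ 2: X1 → d, X2 → a, X3 → b.
Binarize each right-hand side of length ≥ 3 by chaining fresh nonterminals (Y1, Y2, …): affected rules were S → B X1 X2; B → X2 S X3; B → B B B.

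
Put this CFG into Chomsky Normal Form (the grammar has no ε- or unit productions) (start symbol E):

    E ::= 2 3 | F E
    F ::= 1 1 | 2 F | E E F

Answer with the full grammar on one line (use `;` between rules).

Introduce a nonterminal for each terminal appearing in a rule of length ≥ 2: X1 → 2, X2 → 3, X3 → 1.
Binarize each right-hand side of length ≥ 3 by chaining fresh nonterminals (Y1, Y2, …): affected rules were F → E E F.

E ::= X1 X2 | F E; F ::= X3 X3 | X1 F | E Y1; X1 ::= 2; X2 ::= 3; X3 ::= 1; Y1 ::= E F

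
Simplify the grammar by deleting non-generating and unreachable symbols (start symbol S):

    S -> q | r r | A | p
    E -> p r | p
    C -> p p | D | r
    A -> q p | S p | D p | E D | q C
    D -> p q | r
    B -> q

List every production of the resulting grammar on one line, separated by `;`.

S -> q | r r | A | p; E -> p r | p; C -> p p | D | r; A -> q p | S p | D p | E D | q C; D -> p q | r

Generating nonterminals: {A, B, C, D, E, S}.
Reachable from S after that: {A, C, D, E, S}.
Removed useless symbols: {B} and every production mentioning them.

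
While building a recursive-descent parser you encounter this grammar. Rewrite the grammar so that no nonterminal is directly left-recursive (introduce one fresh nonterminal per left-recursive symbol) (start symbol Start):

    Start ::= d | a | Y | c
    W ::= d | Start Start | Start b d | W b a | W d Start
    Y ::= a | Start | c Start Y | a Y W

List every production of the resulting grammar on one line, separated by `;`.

W is directly left-recursive.
For W: α = {b a, d Start}, β = {d, Start Start, Start b d}. Rewrite as W → β W1 and W1 → α W1 | ε.

Start ::= d | a | Y | c; W ::= d W1 | Start Start W1 | Start b d W1; Y ::= a | Start | c Start Y | a Y W; W1 ::= b a W1 | d Start W1 | ε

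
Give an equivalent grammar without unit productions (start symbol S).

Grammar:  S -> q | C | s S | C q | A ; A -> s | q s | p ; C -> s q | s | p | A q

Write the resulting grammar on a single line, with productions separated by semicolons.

Unit pairs: S ⇒* {A, C}.
For every A with A ⇒* B via unit rules, add B's non-unit alternatives to A; then delete every rule of the form X → Y.

S -> s q | s | p | A q | q | s S | C q | q s; A -> s | q s | p; C -> s q | s | p | A q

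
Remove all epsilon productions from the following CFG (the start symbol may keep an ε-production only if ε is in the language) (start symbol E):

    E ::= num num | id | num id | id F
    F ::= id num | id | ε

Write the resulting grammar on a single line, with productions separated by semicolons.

E ::= num num | id | num id | id F; F ::= id num | id

Nullable nonterminals: {F}.
ε ∉ L(G), so no ε-production is kept.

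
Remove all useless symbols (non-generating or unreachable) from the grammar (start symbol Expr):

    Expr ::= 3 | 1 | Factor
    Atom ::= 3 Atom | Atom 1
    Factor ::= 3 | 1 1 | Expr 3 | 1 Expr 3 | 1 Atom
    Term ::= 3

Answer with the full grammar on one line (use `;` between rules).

Expr ::= 3 | 1 | Factor; Factor ::= 3 | 1 1 | Expr 3 | 1 Expr 3

Generating nonterminals: {Expr, Factor, Term}.
Reachable from Expr after that: {Expr, Factor}.
Removed useless symbols: {Atom, Term} and every production mentioning them.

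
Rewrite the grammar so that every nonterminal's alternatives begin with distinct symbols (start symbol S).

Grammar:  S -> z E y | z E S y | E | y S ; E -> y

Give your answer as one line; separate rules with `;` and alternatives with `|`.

S has alternatives sharing prefix 'z E': factor to S → z E S' with S' → y | S y.

S -> E | y S | z E S'; E -> y; S' -> y | S y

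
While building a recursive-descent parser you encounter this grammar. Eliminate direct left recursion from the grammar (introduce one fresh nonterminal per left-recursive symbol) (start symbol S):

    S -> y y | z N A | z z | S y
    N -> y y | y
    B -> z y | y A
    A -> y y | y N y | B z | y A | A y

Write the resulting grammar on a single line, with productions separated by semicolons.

S -> y y S' | z N A S' | z z S'; N -> y y | y; B -> z y | y A; A -> y y A' | y N y A' | B z A' | y A A'; S' -> y S' | ε; A' -> y A' | ε

Directly left-recursive nonterminals: S, A.
For S: α = {y}, β = {y y, z N A, z z}. Rewrite as S → β S' and S' → α S' | ε.
For A: α = {y}, β = {y y, y N y, B z, y A}. Rewrite as A → β A' and A' → α A' | ε.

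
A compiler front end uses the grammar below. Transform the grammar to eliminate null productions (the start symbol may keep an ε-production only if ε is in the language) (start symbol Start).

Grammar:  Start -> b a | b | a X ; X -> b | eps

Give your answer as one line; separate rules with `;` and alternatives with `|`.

Start -> b a | b | a X | a; X -> b

The nullable symbols are {X}.
ε ∉ L(G), so no ε-production is kept.
For each production, add variants omitting each subset of nullable occurrences: Start → a X gives a X | a.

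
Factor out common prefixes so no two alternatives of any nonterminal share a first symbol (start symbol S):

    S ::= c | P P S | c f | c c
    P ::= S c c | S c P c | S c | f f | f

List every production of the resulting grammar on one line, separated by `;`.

S has alternatives sharing prefix 'c': factor to S → c S' with S' → ε | f | c.
P has alternatives sharing prefix 'S c': factor to P → S c P' with P' → c | P c | ε.
P has alternatives sharing prefix 'f': factor to P → f P'' with P'' → f | ε.

S ::= P P S | c S'; P ::= S c P' | f P''; S' ::= ε | f | c; P' ::= c | P c | ε; P'' ::= f | ε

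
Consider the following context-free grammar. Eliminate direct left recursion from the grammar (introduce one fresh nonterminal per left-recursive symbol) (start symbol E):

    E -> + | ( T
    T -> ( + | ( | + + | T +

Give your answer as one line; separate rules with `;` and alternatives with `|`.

E -> + | ( T; T -> ( + T' | ( T' | + + T'; T' -> + T' | ε

Directly left-recursive nonterminal: T.
For T: α = {+}, β = {( +, (, + +}. Rewrite as T → β T' and T' → α T' | ε.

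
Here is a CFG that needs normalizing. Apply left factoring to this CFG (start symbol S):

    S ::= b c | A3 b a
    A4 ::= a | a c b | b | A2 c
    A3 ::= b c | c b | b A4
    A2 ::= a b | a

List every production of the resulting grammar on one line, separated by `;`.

A4 has alternatives sharing prefix 'a': factor to A4 → a A4' with A4' → ε | c b.
A3 has alternatives sharing prefix 'b': factor to A3 → b A3' with A3' → c | A4.
A2 has alternatives sharing prefix 'a': factor to A2 → a A2' with A2' → b | ε.

S ::= b c | A3 b a; A4 ::= b | A2 c | a A4'; A3 ::= c b | b A3'; A2 ::= a A2'; A4' ::= ε | c b; A3' ::= c | A4; A2' ::= b | ε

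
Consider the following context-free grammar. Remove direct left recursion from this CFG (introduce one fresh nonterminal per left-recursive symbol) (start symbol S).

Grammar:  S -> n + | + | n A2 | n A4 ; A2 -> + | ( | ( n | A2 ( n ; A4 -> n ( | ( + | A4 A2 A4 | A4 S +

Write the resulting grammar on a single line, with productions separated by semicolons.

S -> n + | + | n A2 | n A4; A2 -> + A2' | ( A2' | ( n A2'; A4 -> n ( A4' | ( + A4'; A2' -> ( n A2' | eps; A4' -> A2 A4 A4' | S + A4' | eps

Directly left-recursive nonterminals: A2, A4.
For A2: α = {( n}, β = {+, (, ( n}. Rewrite as A2 → β A2' and A2' → α A2' | ε.
For A4: α = {A2 A4, S +}, β = {n (, ( +}. Rewrite as A4 → β A4' and A4' → α A4' | ε.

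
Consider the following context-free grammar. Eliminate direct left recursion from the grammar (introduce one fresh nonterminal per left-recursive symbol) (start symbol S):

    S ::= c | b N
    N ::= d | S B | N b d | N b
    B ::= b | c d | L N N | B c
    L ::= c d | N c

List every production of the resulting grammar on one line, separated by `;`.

S ::= c | b N; N ::= d N' | S B N'; B ::= b B' | c d B' | L N N B'; L ::= c d | N c; N' ::= b d N' | b N' | ε; B' ::= c B' | ε

Left recursion appears on N, B.
For N: α = {b d, b}, β = {d, S B}. Rewrite as N → β N' and N' → α N' | ε.
For B: α = {c}, β = {b, c d, L N N}. Rewrite as B → β B' and B' → α B' | ε.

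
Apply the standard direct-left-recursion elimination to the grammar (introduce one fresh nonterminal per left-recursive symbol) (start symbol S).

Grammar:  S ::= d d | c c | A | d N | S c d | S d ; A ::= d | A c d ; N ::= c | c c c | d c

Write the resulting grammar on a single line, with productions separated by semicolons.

S ::= d d S' | c c S' | A S' | d N S'; A ::= d A'; N ::= c | c c c | d c; S' ::= c d S' | d S' | ε; A' ::= c d A' | ε

Left recursion appears on S, A.
For S: α = {c d, d}, β = {d d, c c, A, d N}. Rewrite as S → β S' and S' → α S' | ε.
For A: α = {c d}, β = {d}. Rewrite as A → β A' and A' → α A' | ε.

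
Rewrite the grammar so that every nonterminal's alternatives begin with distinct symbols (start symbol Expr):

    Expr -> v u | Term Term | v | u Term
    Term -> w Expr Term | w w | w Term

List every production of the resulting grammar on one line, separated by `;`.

Expr has alternatives sharing prefix 'v': factor to Expr → v Expr1 with Expr1 → u | ε.
Term has alternatives sharing prefix 'w': factor to Term → w Term1 with Term1 → Expr Term | w | Term.

Expr -> Term Term | u Term | v Expr1; Term -> w Term1; Expr1 -> u | ε; Term1 -> Expr Term | w | Term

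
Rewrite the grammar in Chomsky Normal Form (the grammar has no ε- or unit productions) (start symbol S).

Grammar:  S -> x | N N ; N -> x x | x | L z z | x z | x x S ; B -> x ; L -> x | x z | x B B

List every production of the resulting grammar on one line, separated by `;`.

Introduce a nonterminal for each terminal appearing in a rule of length ≥ 2: X1 → x, X2 → z.
Binarize each right-hand side of length ≥ 3 by chaining fresh nonterminals (Y1, Y2, …): affected rules were N → L X2 X2; N → X1 X1 S; L → X1 B B.

S -> x | N N; N -> X1 X1 | x | L Y1 | X1 X2 | X1 Y2; B -> x; L -> x | X1 X2 | X1 Y3; X1 -> x; X2 -> z; Y1 -> X2 X2; Y2 -> X1 S; Y3 -> B B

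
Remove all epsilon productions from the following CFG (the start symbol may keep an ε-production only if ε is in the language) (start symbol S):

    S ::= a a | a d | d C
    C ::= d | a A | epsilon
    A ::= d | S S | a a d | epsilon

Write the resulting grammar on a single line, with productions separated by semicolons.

S ::= a a | a d | d C | d; C ::= d | a A | a; A ::= d | S S | a a d

The nullable symbols are {A, C}.
ε ∉ L(G), so no ε-production is kept.
Add the nullable-subset variants: S → d C gives d C | d. C → a A gives a A | a.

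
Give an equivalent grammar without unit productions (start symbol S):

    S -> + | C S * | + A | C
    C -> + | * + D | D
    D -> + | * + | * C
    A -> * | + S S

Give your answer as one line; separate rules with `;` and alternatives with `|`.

Unit pairs: C ⇒* {D}; S ⇒* {C, D}.
For every A with A ⇒* B via unit rules, add B's non-unit alternatives to A; then delete every rule of the form X → Y.

S -> + | * + | * C | * + D | C S * | + A; C -> + | * + D | * + | * C; D -> + | * + | * C; A -> * | + S S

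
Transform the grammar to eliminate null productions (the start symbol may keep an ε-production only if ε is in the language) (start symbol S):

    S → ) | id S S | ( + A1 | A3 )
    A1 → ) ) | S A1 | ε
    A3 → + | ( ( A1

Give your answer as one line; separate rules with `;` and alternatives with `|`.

Nullable set = {A1}.
ε ∉ L(G), so no ε-production is kept.
Add the nullable-subset variants: S → ( + A1 gives ( + A1 | ( +. A1 → S A1 gives S A1 | S. A3 → ( ( A1 gives ( ( A1 | ( (.

S → ) | id S S | ( + A1 | ( + | A3 ); A1 → ) ) | S A1 | S; A3 → + | ( ( A1 | ( (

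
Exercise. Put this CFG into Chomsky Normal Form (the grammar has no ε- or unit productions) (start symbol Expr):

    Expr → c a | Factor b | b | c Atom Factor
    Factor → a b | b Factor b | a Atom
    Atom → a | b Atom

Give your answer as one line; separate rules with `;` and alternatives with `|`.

Introduce a nonterminal for each terminal appearing in a rule of length ≥ 2: X1 → c, X2 → a, X3 → b.
Binarize each right-hand side of length ≥ 3 by chaining fresh nonterminals (Y1, Y2, …): affected rules were Expr → X1 Atom Factor; Factor → X3 Factor X3.

Expr → X1 X2 | Factor X3 | b | X1 Y1; Factor → X2 X3 | X3 Y2 | X2 Atom; Atom → a | X3 Atom; X1 → c; X2 → a; X3 → b; Y1 → Atom Factor; Y2 → Factor X3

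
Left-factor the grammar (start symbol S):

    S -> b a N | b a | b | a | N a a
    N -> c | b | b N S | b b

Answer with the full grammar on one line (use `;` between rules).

S has alternatives sharing prefix 'b': factor to S → b S' with S' → a N | a | ε.
N has alternatives sharing prefix 'b': factor to N → b N' with N' → ε | N S | b.
S' has alternatives sharing prefix 'a': factor to S' → a S'' with S'' → N | ε.

S -> a | N a a | b S'; N -> c | b N'; S' -> ε | a S''; N' -> ε | N S | b; S'' -> N | ε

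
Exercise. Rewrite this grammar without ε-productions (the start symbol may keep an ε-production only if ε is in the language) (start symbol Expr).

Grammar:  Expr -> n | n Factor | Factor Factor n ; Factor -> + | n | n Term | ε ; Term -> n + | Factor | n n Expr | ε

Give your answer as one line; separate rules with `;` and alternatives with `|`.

Nullable set = {Factor, Term}.
ε ∉ L(G), so no ε-production is kept.
For each production, add variants omitting each subset of nullable occurrences: Expr → Factor Factor n gives Factor Factor n | Factor n.

Expr -> n | n Factor | Factor Factor n | Factor n; Factor -> + | n | n Term; Term -> n + | Factor | n n Expr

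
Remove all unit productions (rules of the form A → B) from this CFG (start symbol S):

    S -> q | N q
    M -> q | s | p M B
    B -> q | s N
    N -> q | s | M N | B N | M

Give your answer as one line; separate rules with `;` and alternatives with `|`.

Unit pairs: N ⇒* {M}.
For every A with A ⇒* B via unit rules, add B's non-unit alternatives to A; then delete every rule of the form X → Y.

S -> q | N q; M -> q | s | p M B; B -> q | s N; N -> q | s | M N | B N | p M B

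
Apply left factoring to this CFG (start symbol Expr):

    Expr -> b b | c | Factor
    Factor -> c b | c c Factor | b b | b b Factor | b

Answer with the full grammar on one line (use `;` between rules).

Expr -> b b | c | Factor; Factor -> b Factor1 | c Factor2; Factor1 -> ε | b Factor11; Factor2 -> b | c Factor; Factor11 -> ε | Factor

Factor has alternatives sharing prefix 'b': factor to Factor → b Factor1 with Factor1 → b | b Factor | ε.
Factor has alternatives sharing prefix 'c': factor to Factor → c Factor2 with Factor2 → b | c Factor.
Factor1 has alternatives sharing prefix 'b': factor to Factor1 → b Factor11 with Factor11 → ε | Factor.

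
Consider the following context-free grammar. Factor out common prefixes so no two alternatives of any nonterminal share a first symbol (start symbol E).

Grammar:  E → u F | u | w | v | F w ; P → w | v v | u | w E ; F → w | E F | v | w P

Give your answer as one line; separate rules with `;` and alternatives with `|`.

E → w | v | F w | u E'; P → v v | u | w P'; F → E F | v | w F'; E' → F | ε; P' → ε | E; F' → ε | P

E has alternatives sharing prefix 'u': factor to E → u E' with E' → F | ε.
P has alternatives sharing prefix 'w': factor to P → w P' with P' → ε | E.
F has alternatives sharing prefix 'w': factor to F → w F' with F' → ε | P.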